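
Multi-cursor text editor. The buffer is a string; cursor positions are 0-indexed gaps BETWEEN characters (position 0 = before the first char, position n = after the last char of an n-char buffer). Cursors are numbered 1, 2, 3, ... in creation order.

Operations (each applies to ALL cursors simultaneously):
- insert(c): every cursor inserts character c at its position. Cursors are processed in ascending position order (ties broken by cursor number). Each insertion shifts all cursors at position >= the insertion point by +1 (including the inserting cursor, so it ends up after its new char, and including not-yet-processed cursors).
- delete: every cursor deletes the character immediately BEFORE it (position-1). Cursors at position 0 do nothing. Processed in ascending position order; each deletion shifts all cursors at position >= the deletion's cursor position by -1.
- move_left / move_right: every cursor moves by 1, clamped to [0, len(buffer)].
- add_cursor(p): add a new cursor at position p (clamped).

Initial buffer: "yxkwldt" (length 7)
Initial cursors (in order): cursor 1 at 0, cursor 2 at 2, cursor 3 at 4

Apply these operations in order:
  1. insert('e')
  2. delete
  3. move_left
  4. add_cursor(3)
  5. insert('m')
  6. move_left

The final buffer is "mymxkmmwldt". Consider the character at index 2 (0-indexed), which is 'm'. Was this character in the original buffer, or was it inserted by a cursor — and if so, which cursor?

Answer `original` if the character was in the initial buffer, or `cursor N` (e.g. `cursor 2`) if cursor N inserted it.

After op 1 (insert('e')): buffer="eyxekweldt" (len 10), cursors c1@1 c2@4 c3@7, authorship 1..2..3...
After op 2 (delete): buffer="yxkwldt" (len 7), cursors c1@0 c2@2 c3@4, authorship .......
After op 3 (move_left): buffer="yxkwldt" (len 7), cursors c1@0 c2@1 c3@3, authorship .......
After op 4 (add_cursor(3)): buffer="yxkwldt" (len 7), cursors c1@0 c2@1 c3@3 c4@3, authorship .......
After op 5 (insert('m')): buffer="mymxkmmwldt" (len 11), cursors c1@1 c2@3 c3@7 c4@7, authorship 1.2..34....
After op 6 (move_left): buffer="mymxkmmwldt" (len 11), cursors c1@0 c2@2 c3@6 c4@6, authorship 1.2..34....
Authorship (.=original, N=cursor N): 1 . 2 . . 3 4 . . . .
Index 2: author = 2

Answer: cursor 2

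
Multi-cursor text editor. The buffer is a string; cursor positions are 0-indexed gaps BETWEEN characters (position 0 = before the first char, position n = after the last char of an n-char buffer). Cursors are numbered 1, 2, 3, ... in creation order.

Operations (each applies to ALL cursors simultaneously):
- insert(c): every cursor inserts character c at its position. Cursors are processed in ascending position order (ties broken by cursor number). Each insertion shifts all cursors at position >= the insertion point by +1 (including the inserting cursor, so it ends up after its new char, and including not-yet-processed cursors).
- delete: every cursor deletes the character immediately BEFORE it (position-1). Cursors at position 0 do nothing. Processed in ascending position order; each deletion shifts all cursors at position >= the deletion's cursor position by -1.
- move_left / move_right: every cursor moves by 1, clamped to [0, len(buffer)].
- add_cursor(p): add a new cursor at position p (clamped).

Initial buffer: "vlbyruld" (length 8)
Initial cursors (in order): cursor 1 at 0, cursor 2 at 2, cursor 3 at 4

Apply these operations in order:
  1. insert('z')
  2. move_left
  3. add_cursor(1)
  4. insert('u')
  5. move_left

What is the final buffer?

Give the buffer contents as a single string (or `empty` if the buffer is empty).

After op 1 (insert('z')): buffer="zvlzbyzruld" (len 11), cursors c1@1 c2@4 c3@7, authorship 1..2..3....
After op 2 (move_left): buffer="zvlzbyzruld" (len 11), cursors c1@0 c2@3 c3@6, authorship 1..2..3....
After op 3 (add_cursor(1)): buffer="zvlzbyzruld" (len 11), cursors c1@0 c4@1 c2@3 c3@6, authorship 1..2..3....
After op 4 (insert('u')): buffer="uzuvluzbyuzruld" (len 15), cursors c1@1 c4@3 c2@6 c3@10, authorship 114..22..33....
After op 5 (move_left): buffer="uzuvluzbyuzruld" (len 15), cursors c1@0 c4@2 c2@5 c3@9, authorship 114..22..33....

Answer: uzuvluzbyuzruld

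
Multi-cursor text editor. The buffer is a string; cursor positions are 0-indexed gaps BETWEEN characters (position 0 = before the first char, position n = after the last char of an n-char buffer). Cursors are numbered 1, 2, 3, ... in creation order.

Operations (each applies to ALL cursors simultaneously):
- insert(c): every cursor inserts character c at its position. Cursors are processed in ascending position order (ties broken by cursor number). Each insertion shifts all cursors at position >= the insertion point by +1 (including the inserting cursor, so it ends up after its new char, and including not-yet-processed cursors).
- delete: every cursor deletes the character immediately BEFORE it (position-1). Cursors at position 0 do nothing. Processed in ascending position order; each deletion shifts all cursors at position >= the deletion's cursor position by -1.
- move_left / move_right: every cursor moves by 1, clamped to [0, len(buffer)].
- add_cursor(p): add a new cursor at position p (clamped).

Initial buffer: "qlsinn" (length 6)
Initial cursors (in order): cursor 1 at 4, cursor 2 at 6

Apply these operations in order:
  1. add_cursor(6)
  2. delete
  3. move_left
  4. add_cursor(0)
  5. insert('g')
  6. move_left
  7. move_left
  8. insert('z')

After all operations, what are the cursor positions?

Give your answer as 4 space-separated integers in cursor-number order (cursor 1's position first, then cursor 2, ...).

Answer: 8 8 8 1

Derivation:
After op 1 (add_cursor(6)): buffer="qlsinn" (len 6), cursors c1@4 c2@6 c3@6, authorship ......
After op 2 (delete): buffer="qls" (len 3), cursors c1@3 c2@3 c3@3, authorship ...
After op 3 (move_left): buffer="qls" (len 3), cursors c1@2 c2@2 c3@2, authorship ...
After op 4 (add_cursor(0)): buffer="qls" (len 3), cursors c4@0 c1@2 c2@2 c3@2, authorship ...
After op 5 (insert('g')): buffer="gqlgggs" (len 7), cursors c4@1 c1@6 c2@6 c3@6, authorship 4..123.
After op 6 (move_left): buffer="gqlgggs" (len 7), cursors c4@0 c1@5 c2@5 c3@5, authorship 4..123.
After op 7 (move_left): buffer="gqlgggs" (len 7), cursors c4@0 c1@4 c2@4 c3@4, authorship 4..123.
After op 8 (insert('z')): buffer="zgqlgzzzggs" (len 11), cursors c4@1 c1@8 c2@8 c3@8, authorship 44..112323.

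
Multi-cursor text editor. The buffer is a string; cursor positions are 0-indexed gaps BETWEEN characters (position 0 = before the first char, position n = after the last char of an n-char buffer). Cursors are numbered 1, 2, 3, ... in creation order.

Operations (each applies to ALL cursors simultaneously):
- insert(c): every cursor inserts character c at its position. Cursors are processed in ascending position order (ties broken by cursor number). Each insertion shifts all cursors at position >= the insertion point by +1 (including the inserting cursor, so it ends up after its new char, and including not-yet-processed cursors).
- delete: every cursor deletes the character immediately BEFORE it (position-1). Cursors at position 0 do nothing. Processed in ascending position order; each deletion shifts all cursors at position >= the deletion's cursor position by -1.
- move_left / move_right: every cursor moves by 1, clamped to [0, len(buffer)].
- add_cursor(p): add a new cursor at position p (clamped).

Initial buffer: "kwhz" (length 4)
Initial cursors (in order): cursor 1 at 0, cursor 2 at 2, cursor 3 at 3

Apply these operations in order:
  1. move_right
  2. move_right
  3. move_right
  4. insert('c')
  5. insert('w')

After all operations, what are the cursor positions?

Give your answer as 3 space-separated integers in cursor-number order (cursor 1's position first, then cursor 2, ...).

After op 1 (move_right): buffer="kwhz" (len 4), cursors c1@1 c2@3 c3@4, authorship ....
After op 2 (move_right): buffer="kwhz" (len 4), cursors c1@2 c2@4 c3@4, authorship ....
After op 3 (move_right): buffer="kwhz" (len 4), cursors c1@3 c2@4 c3@4, authorship ....
After op 4 (insert('c')): buffer="kwhczcc" (len 7), cursors c1@4 c2@7 c3@7, authorship ...1.23
After op 5 (insert('w')): buffer="kwhcwzccww" (len 10), cursors c1@5 c2@10 c3@10, authorship ...11.2323

Answer: 5 10 10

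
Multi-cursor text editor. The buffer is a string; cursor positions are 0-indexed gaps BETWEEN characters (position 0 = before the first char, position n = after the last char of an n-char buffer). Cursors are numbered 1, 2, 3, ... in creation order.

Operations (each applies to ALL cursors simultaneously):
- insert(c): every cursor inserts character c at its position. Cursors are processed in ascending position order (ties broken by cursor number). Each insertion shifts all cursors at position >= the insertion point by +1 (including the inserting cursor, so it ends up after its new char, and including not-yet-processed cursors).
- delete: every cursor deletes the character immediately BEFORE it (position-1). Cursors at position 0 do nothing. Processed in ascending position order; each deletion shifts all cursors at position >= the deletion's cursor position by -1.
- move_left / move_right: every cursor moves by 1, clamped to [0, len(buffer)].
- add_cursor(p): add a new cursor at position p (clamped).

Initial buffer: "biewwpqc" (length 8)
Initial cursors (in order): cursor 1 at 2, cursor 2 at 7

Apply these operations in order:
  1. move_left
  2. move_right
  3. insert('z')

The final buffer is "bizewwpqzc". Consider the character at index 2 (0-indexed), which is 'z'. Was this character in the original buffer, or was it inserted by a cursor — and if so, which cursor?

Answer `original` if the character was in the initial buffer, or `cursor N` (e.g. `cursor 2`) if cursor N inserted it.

Answer: cursor 1

Derivation:
After op 1 (move_left): buffer="biewwpqc" (len 8), cursors c1@1 c2@6, authorship ........
After op 2 (move_right): buffer="biewwpqc" (len 8), cursors c1@2 c2@7, authorship ........
After op 3 (insert('z')): buffer="bizewwpqzc" (len 10), cursors c1@3 c2@9, authorship ..1.....2.
Authorship (.=original, N=cursor N): . . 1 . . . . . 2 .
Index 2: author = 1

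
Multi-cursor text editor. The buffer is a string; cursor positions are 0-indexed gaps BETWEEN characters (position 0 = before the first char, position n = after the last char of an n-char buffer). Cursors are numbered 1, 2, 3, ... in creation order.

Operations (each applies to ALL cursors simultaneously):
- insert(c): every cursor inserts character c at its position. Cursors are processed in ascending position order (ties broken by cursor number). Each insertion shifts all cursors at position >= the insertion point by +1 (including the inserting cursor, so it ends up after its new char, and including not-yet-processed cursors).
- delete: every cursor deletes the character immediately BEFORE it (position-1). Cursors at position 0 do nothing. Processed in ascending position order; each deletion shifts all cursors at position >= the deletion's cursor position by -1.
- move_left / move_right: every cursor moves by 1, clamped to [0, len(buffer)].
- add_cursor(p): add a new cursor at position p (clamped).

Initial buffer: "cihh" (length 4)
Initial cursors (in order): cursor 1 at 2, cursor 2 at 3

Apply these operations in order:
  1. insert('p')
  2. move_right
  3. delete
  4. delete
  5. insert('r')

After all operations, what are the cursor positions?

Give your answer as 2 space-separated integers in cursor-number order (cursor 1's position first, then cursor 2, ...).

Answer: 4 4

Derivation:
After op 1 (insert('p')): buffer="ciphph" (len 6), cursors c1@3 c2@5, authorship ..1.2.
After op 2 (move_right): buffer="ciphph" (len 6), cursors c1@4 c2@6, authorship ..1.2.
After op 3 (delete): buffer="cipp" (len 4), cursors c1@3 c2@4, authorship ..12
After op 4 (delete): buffer="ci" (len 2), cursors c1@2 c2@2, authorship ..
After op 5 (insert('r')): buffer="cirr" (len 4), cursors c1@4 c2@4, authorship ..12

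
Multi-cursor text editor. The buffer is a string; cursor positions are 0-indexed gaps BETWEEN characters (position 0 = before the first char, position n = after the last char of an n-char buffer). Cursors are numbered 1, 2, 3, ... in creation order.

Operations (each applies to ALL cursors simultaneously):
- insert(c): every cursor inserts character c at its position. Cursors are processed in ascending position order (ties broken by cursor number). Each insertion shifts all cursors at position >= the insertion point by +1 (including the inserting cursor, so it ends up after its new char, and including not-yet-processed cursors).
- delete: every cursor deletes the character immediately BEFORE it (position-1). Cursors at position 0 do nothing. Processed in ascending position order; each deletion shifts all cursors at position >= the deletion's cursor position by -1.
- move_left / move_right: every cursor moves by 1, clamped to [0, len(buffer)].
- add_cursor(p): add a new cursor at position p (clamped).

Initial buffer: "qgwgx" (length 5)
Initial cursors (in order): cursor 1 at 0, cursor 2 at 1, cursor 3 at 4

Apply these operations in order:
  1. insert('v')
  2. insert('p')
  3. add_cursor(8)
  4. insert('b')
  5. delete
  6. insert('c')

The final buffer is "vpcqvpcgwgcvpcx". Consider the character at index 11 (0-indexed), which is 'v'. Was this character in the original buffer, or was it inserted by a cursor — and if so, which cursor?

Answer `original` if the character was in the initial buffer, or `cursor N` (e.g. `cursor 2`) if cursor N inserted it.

After op 1 (insert('v')): buffer="vqvgwgvx" (len 8), cursors c1@1 c2@3 c3@7, authorship 1.2...3.
After op 2 (insert('p')): buffer="vpqvpgwgvpx" (len 11), cursors c1@2 c2@5 c3@10, authorship 11.22...33.
After op 3 (add_cursor(8)): buffer="vpqvpgwgvpx" (len 11), cursors c1@2 c2@5 c4@8 c3@10, authorship 11.22...33.
After op 4 (insert('b')): buffer="vpbqvpbgwgbvpbx" (len 15), cursors c1@3 c2@7 c4@11 c3@14, authorship 111.222...4333.
After op 5 (delete): buffer="vpqvpgwgvpx" (len 11), cursors c1@2 c2@5 c4@8 c3@10, authorship 11.22...33.
After op 6 (insert('c')): buffer="vpcqvpcgwgcvpcx" (len 15), cursors c1@3 c2@7 c4@11 c3@14, authorship 111.222...4333.
Authorship (.=original, N=cursor N): 1 1 1 . 2 2 2 . . . 4 3 3 3 .
Index 11: author = 3

Answer: cursor 3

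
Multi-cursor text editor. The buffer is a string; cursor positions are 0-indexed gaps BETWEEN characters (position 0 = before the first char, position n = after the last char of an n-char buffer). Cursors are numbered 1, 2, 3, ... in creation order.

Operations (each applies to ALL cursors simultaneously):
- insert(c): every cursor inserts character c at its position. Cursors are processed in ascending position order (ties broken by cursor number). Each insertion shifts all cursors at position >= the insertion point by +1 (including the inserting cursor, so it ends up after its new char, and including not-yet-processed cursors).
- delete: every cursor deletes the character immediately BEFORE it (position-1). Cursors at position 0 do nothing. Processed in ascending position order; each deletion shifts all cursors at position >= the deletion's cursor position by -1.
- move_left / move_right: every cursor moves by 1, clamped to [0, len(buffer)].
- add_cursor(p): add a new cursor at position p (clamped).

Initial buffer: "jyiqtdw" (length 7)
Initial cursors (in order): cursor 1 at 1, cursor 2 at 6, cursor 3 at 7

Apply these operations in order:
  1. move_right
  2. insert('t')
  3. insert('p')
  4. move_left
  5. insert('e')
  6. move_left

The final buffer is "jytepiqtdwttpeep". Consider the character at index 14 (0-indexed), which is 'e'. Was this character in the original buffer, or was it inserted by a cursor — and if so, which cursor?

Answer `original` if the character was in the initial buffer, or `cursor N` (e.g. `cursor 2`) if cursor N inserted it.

After op 1 (move_right): buffer="jyiqtdw" (len 7), cursors c1@2 c2@7 c3@7, authorship .......
After op 2 (insert('t')): buffer="jytiqtdwtt" (len 10), cursors c1@3 c2@10 c3@10, authorship ..1.....23
After op 3 (insert('p')): buffer="jytpiqtdwttpp" (len 13), cursors c1@4 c2@13 c3@13, authorship ..11.....2323
After op 4 (move_left): buffer="jytpiqtdwttpp" (len 13), cursors c1@3 c2@12 c3@12, authorship ..11.....2323
After op 5 (insert('e')): buffer="jytepiqtdwttpeep" (len 16), cursors c1@4 c2@15 c3@15, authorship ..111.....232233
After op 6 (move_left): buffer="jytepiqtdwttpeep" (len 16), cursors c1@3 c2@14 c3@14, authorship ..111.....232233
Authorship (.=original, N=cursor N): . . 1 1 1 . . . . . 2 3 2 2 3 3
Index 14: author = 3

Answer: cursor 3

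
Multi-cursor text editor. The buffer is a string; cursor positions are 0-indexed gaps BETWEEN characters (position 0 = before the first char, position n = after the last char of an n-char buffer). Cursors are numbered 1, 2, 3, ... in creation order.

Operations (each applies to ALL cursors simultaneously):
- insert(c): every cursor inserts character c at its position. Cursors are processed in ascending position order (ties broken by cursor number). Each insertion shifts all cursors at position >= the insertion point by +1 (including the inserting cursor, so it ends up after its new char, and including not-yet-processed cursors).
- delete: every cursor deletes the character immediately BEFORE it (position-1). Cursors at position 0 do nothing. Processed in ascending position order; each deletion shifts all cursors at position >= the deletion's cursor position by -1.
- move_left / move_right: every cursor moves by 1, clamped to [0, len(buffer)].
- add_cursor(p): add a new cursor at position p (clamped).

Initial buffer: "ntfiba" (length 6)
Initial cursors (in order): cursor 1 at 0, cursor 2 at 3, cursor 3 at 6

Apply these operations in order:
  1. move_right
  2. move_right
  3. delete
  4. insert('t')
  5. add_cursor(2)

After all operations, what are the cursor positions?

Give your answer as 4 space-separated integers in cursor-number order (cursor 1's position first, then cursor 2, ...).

After op 1 (move_right): buffer="ntfiba" (len 6), cursors c1@1 c2@4 c3@6, authorship ......
After op 2 (move_right): buffer="ntfiba" (len 6), cursors c1@2 c2@5 c3@6, authorship ......
After op 3 (delete): buffer="nfi" (len 3), cursors c1@1 c2@3 c3@3, authorship ...
After op 4 (insert('t')): buffer="ntfitt" (len 6), cursors c1@2 c2@6 c3@6, authorship .1..23
After op 5 (add_cursor(2)): buffer="ntfitt" (len 6), cursors c1@2 c4@2 c2@6 c3@6, authorship .1..23

Answer: 2 6 6 2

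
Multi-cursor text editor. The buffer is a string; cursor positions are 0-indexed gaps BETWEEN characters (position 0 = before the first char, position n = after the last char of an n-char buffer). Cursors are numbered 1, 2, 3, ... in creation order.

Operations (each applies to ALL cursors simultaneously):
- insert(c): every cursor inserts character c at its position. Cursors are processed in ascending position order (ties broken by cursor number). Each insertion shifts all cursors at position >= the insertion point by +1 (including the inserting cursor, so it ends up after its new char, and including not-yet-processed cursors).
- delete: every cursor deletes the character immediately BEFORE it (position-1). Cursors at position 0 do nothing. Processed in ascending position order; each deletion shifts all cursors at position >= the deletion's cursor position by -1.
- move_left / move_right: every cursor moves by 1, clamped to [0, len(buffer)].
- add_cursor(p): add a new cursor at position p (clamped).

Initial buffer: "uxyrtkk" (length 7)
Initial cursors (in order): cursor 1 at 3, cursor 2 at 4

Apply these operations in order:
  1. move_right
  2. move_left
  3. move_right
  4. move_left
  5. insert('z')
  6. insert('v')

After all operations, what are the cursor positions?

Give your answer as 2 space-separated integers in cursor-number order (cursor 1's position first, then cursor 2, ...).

After op 1 (move_right): buffer="uxyrtkk" (len 7), cursors c1@4 c2@5, authorship .......
After op 2 (move_left): buffer="uxyrtkk" (len 7), cursors c1@3 c2@4, authorship .......
After op 3 (move_right): buffer="uxyrtkk" (len 7), cursors c1@4 c2@5, authorship .......
After op 4 (move_left): buffer="uxyrtkk" (len 7), cursors c1@3 c2@4, authorship .......
After op 5 (insert('z')): buffer="uxyzrztkk" (len 9), cursors c1@4 c2@6, authorship ...1.2...
After op 6 (insert('v')): buffer="uxyzvrzvtkk" (len 11), cursors c1@5 c2@8, authorship ...11.22...

Answer: 5 8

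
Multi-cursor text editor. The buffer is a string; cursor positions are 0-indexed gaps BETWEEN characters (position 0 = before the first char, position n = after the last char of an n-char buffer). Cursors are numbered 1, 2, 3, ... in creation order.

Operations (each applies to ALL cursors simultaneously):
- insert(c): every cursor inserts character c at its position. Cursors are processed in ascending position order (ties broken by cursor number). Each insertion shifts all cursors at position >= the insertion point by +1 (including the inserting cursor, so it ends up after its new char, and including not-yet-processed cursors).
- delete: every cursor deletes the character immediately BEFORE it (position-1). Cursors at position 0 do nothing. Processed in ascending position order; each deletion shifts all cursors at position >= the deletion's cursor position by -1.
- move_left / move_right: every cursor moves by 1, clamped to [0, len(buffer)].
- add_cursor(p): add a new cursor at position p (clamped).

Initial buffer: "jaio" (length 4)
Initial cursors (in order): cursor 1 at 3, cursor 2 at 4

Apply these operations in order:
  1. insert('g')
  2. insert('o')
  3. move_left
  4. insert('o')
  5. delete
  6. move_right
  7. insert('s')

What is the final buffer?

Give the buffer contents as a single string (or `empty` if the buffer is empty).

Answer: jaigosogos

Derivation:
After op 1 (insert('g')): buffer="jaigog" (len 6), cursors c1@4 c2@6, authorship ...1.2
After op 2 (insert('o')): buffer="jaigoogo" (len 8), cursors c1@5 c2@8, authorship ...11.22
After op 3 (move_left): buffer="jaigoogo" (len 8), cursors c1@4 c2@7, authorship ...11.22
After op 4 (insert('o')): buffer="jaigooogoo" (len 10), cursors c1@5 c2@9, authorship ...111.222
After op 5 (delete): buffer="jaigoogo" (len 8), cursors c1@4 c2@7, authorship ...11.22
After op 6 (move_right): buffer="jaigoogo" (len 8), cursors c1@5 c2@8, authorship ...11.22
After op 7 (insert('s')): buffer="jaigosogos" (len 10), cursors c1@6 c2@10, authorship ...111.222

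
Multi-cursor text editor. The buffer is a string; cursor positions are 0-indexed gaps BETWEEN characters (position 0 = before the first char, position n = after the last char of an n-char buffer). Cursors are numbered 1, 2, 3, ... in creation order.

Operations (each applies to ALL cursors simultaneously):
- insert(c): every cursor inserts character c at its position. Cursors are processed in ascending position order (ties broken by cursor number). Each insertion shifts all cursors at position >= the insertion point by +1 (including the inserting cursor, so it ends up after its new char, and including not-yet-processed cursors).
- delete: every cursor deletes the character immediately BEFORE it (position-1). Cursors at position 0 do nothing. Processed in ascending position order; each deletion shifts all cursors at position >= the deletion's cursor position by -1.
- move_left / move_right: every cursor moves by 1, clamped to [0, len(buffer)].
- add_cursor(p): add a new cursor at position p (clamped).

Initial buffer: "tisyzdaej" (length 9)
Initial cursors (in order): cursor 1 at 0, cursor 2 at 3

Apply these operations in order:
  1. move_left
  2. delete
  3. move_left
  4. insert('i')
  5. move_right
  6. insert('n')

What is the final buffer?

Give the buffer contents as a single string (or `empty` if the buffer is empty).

After op 1 (move_left): buffer="tisyzdaej" (len 9), cursors c1@0 c2@2, authorship .........
After op 2 (delete): buffer="tsyzdaej" (len 8), cursors c1@0 c2@1, authorship ........
After op 3 (move_left): buffer="tsyzdaej" (len 8), cursors c1@0 c2@0, authorship ........
After op 4 (insert('i')): buffer="iitsyzdaej" (len 10), cursors c1@2 c2@2, authorship 12........
After op 5 (move_right): buffer="iitsyzdaej" (len 10), cursors c1@3 c2@3, authorship 12........
After op 6 (insert('n')): buffer="iitnnsyzdaej" (len 12), cursors c1@5 c2@5, authorship 12.12.......

Answer: iitnnsyzdaej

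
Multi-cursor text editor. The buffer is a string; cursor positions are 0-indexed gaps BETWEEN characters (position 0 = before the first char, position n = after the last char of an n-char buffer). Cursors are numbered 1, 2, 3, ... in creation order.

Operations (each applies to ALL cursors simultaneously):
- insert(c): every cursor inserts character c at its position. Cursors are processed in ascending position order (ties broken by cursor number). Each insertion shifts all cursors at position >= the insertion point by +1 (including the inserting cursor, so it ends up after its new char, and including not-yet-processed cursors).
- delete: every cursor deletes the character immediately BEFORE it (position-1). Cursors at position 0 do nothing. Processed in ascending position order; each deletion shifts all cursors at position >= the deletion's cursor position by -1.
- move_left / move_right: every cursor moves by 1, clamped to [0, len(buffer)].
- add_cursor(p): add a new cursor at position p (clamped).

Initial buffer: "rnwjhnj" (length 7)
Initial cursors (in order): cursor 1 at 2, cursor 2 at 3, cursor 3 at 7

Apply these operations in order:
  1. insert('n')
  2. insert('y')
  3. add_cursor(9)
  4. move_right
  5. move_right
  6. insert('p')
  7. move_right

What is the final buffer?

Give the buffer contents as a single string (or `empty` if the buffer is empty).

After op 1 (insert('n')): buffer="rnnwnjhnjn" (len 10), cursors c1@3 c2@5 c3@10, authorship ..1.2....3
After op 2 (insert('y')): buffer="rnnywnyjhnjny" (len 13), cursors c1@4 c2@7 c3@13, authorship ..11.22....33
After op 3 (add_cursor(9)): buffer="rnnywnyjhnjny" (len 13), cursors c1@4 c2@7 c4@9 c3@13, authorship ..11.22....33
After op 4 (move_right): buffer="rnnywnyjhnjny" (len 13), cursors c1@5 c2@8 c4@10 c3@13, authorship ..11.22....33
After op 5 (move_right): buffer="rnnywnyjhnjny" (len 13), cursors c1@6 c2@9 c4@11 c3@13, authorship ..11.22....33
After op 6 (insert('p')): buffer="rnnywnpyjhpnjpnyp" (len 17), cursors c1@7 c2@11 c4@14 c3@17, authorship ..11.212..2..4333
After op 7 (move_right): buffer="rnnywnpyjhpnjpnyp" (len 17), cursors c1@8 c2@12 c4@15 c3@17, authorship ..11.212..2..4333

Answer: rnnywnpyjhpnjpnyp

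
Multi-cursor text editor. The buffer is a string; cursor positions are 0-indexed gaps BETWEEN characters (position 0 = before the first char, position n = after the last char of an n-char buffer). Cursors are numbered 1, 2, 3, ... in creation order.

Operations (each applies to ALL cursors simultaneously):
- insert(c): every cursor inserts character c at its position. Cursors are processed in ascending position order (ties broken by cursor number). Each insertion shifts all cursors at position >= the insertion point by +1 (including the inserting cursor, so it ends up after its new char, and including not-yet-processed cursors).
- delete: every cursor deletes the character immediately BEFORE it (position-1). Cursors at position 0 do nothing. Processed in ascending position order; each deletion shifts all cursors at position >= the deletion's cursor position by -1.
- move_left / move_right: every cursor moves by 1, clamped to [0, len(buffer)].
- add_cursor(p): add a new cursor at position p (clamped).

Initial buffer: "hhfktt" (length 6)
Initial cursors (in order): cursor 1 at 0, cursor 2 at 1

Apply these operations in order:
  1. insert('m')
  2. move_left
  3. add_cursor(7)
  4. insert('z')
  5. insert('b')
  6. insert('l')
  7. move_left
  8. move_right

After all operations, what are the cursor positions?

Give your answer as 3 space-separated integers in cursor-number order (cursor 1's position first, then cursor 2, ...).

Answer: 3 8 16

Derivation:
After op 1 (insert('m')): buffer="mhmhfktt" (len 8), cursors c1@1 c2@3, authorship 1.2.....
After op 2 (move_left): buffer="mhmhfktt" (len 8), cursors c1@0 c2@2, authorship 1.2.....
After op 3 (add_cursor(7)): buffer="mhmhfktt" (len 8), cursors c1@0 c2@2 c3@7, authorship 1.2.....
After op 4 (insert('z')): buffer="zmhzmhfktzt" (len 11), cursors c1@1 c2@4 c3@10, authorship 11.22....3.
After op 5 (insert('b')): buffer="zbmhzbmhfktzbt" (len 14), cursors c1@2 c2@6 c3@13, authorship 111.222....33.
After op 6 (insert('l')): buffer="zblmhzblmhfktzblt" (len 17), cursors c1@3 c2@8 c3@16, authorship 1111.2222....333.
After op 7 (move_left): buffer="zblmhzblmhfktzblt" (len 17), cursors c1@2 c2@7 c3@15, authorship 1111.2222....333.
After op 8 (move_right): buffer="zblmhzblmhfktzblt" (len 17), cursors c1@3 c2@8 c3@16, authorship 1111.2222....333.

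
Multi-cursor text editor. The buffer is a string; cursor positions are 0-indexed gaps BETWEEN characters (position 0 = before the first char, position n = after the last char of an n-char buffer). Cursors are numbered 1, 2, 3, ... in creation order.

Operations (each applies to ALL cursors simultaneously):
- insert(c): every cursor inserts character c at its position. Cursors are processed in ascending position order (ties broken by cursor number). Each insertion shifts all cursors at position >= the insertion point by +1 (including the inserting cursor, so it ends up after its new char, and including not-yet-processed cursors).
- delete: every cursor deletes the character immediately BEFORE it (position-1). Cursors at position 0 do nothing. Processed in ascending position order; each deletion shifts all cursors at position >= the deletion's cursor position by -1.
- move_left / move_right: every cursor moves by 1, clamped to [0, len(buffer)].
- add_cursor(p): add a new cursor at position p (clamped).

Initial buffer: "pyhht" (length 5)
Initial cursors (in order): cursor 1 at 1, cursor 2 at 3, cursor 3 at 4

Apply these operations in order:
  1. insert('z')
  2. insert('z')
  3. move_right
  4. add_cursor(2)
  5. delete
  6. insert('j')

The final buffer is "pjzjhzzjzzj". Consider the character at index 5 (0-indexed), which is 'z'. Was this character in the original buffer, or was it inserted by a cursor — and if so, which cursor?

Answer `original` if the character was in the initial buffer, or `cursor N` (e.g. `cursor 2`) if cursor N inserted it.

Answer: cursor 2

Derivation:
After op 1 (insert('z')): buffer="pzyhzhzt" (len 8), cursors c1@2 c2@5 c3@7, authorship .1..2.3.
After op 2 (insert('z')): buffer="pzzyhzzhzzt" (len 11), cursors c1@3 c2@7 c3@10, authorship .11..22.33.
After op 3 (move_right): buffer="pzzyhzzhzzt" (len 11), cursors c1@4 c2@8 c3@11, authorship .11..22.33.
After op 4 (add_cursor(2)): buffer="pzzyhzzhzzt" (len 11), cursors c4@2 c1@4 c2@8 c3@11, authorship .11..22.33.
After op 5 (delete): buffer="pzhzzzz" (len 7), cursors c4@1 c1@2 c2@5 c3@7, authorship .1.2233
After op 6 (insert('j')): buffer="pjzjhzzjzzj" (len 11), cursors c4@2 c1@4 c2@8 c3@11, authorship .411.222333
Authorship (.=original, N=cursor N): . 4 1 1 . 2 2 2 3 3 3
Index 5: author = 2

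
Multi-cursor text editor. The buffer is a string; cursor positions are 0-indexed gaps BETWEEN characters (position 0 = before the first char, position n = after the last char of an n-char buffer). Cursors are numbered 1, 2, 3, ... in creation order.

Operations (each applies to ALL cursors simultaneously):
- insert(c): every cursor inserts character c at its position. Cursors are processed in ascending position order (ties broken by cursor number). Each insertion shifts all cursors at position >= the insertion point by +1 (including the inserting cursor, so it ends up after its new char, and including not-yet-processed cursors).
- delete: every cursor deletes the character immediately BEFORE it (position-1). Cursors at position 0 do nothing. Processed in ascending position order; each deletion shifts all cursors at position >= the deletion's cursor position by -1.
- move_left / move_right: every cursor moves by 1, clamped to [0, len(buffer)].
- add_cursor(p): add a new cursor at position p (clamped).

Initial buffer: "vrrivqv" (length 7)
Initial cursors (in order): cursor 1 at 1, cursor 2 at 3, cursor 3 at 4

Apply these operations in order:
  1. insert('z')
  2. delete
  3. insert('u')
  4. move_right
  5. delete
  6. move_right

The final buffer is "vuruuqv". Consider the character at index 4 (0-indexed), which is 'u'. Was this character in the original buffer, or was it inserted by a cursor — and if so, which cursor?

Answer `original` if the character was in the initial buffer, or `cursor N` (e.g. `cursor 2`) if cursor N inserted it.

After op 1 (insert('z')): buffer="vzrrzizvqv" (len 10), cursors c1@2 c2@5 c3@7, authorship .1..2.3...
After op 2 (delete): buffer="vrrivqv" (len 7), cursors c1@1 c2@3 c3@4, authorship .......
After op 3 (insert('u')): buffer="vurruiuvqv" (len 10), cursors c1@2 c2@5 c3@7, authorship .1..2.3...
After op 4 (move_right): buffer="vurruiuvqv" (len 10), cursors c1@3 c2@6 c3@8, authorship .1..2.3...
After op 5 (delete): buffer="vuruuqv" (len 7), cursors c1@2 c2@4 c3@5, authorship .1.23..
After op 6 (move_right): buffer="vuruuqv" (len 7), cursors c1@3 c2@5 c3@6, authorship .1.23..
Authorship (.=original, N=cursor N): . 1 . 2 3 . .
Index 4: author = 3

Answer: cursor 3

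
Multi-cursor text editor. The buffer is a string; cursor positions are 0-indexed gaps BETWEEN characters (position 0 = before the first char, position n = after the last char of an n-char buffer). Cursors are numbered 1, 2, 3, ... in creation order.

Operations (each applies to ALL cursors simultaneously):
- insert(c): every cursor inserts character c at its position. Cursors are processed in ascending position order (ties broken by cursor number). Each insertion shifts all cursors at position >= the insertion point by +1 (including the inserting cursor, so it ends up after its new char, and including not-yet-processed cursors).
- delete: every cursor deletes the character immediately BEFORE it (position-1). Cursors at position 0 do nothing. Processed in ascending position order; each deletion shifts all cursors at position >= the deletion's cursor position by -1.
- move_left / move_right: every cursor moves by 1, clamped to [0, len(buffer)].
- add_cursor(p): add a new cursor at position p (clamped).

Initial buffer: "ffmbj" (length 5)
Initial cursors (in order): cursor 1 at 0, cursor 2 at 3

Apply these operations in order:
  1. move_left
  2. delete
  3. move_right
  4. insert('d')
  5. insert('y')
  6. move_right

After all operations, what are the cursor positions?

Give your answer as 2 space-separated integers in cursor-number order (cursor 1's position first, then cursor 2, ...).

After op 1 (move_left): buffer="ffmbj" (len 5), cursors c1@0 c2@2, authorship .....
After op 2 (delete): buffer="fmbj" (len 4), cursors c1@0 c2@1, authorship ....
After op 3 (move_right): buffer="fmbj" (len 4), cursors c1@1 c2@2, authorship ....
After op 4 (insert('d')): buffer="fdmdbj" (len 6), cursors c1@2 c2@4, authorship .1.2..
After op 5 (insert('y')): buffer="fdymdybj" (len 8), cursors c1@3 c2@6, authorship .11.22..
After op 6 (move_right): buffer="fdymdybj" (len 8), cursors c1@4 c2@7, authorship .11.22..

Answer: 4 7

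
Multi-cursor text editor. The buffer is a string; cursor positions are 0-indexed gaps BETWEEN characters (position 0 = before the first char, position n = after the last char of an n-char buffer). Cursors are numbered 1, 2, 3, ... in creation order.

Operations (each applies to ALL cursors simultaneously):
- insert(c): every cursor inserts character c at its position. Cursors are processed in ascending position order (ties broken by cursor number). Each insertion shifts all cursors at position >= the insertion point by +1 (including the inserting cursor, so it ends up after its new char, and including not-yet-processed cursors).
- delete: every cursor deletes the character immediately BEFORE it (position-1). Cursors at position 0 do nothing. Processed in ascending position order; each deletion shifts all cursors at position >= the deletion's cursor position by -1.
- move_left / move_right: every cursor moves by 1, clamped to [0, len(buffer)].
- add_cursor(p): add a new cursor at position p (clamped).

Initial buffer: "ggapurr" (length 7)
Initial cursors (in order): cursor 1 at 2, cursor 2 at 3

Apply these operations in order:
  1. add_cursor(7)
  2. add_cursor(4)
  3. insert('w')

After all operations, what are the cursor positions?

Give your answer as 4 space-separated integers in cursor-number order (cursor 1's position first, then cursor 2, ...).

Answer: 3 5 11 7

Derivation:
After op 1 (add_cursor(7)): buffer="ggapurr" (len 7), cursors c1@2 c2@3 c3@7, authorship .......
After op 2 (add_cursor(4)): buffer="ggapurr" (len 7), cursors c1@2 c2@3 c4@4 c3@7, authorship .......
After op 3 (insert('w')): buffer="ggwawpwurrw" (len 11), cursors c1@3 c2@5 c4@7 c3@11, authorship ..1.2.4...3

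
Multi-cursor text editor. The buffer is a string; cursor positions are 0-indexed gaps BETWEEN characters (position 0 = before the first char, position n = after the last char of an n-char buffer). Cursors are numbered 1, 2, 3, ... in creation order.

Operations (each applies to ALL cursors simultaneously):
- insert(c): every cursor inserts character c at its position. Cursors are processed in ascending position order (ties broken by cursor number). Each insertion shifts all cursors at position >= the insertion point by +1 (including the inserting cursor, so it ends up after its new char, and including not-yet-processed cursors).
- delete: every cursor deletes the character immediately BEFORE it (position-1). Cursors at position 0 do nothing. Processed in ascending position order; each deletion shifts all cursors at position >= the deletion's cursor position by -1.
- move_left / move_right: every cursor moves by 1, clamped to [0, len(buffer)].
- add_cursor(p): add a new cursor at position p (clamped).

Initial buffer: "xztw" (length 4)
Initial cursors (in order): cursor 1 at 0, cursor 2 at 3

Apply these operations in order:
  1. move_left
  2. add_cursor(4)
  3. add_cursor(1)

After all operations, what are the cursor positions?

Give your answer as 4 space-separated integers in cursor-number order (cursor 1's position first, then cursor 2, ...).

Answer: 0 2 4 1

Derivation:
After op 1 (move_left): buffer="xztw" (len 4), cursors c1@0 c2@2, authorship ....
After op 2 (add_cursor(4)): buffer="xztw" (len 4), cursors c1@0 c2@2 c3@4, authorship ....
After op 3 (add_cursor(1)): buffer="xztw" (len 4), cursors c1@0 c4@1 c2@2 c3@4, authorship ....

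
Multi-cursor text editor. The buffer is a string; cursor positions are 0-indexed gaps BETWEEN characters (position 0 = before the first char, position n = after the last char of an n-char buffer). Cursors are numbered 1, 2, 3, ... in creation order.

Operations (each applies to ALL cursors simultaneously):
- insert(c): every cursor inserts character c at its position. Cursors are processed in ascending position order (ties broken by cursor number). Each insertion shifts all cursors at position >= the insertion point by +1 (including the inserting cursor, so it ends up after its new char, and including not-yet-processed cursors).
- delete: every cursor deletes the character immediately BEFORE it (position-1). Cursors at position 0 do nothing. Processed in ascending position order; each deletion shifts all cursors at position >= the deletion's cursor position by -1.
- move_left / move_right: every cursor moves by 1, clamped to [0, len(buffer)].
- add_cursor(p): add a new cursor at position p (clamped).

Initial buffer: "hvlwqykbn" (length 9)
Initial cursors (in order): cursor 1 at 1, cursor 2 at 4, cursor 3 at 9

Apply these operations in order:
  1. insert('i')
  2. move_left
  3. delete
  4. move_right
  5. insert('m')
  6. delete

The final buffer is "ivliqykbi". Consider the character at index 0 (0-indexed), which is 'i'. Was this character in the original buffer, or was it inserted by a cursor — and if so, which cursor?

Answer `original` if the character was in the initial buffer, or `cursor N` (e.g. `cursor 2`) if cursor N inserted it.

After op 1 (insert('i')): buffer="hivlwiqykbni" (len 12), cursors c1@2 c2@6 c3@12, authorship .1...2.....3
After op 2 (move_left): buffer="hivlwiqykbni" (len 12), cursors c1@1 c2@5 c3@11, authorship .1...2.....3
After op 3 (delete): buffer="ivliqykbi" (len 9), cursors c1@0 c2@3 c3@8, authorship 1..2....3
After op 4 (move_right): buffer="ivliqykbi" (len 9), cursors c1@1 c2@4 c3@9, authorship 1..2....3
After op 5 (insert('m')): buffer="imvlimqykbim" (len 12), cursors c1@2 c2@6 c3@12, authorship 11..22....33
After op 6 (delete): buffer="ivliqykbi" (len 9), cursors c1@1 c2@4 c3@9, authorship 1..2....3
Authorship (.=original, N=cursor N): 1 . . 2 . . . . 3
Index 0: author = 1

Answer: cursor 1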